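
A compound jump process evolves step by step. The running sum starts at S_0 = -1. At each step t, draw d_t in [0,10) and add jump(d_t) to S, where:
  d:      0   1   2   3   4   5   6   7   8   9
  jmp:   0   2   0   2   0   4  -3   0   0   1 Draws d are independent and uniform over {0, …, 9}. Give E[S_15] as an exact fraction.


Outcome values over d=0..9: [0, 2, 0, 2, 0, 4, -3, 0, 0, 1]
Σy = 6, Σy² = 34, M = 10
μ = 6/10 = 3/5,  σ² = 34/10 − (3/5)² = 76/25
E[S_15] = -1 + 15·(3/5) = 8

8


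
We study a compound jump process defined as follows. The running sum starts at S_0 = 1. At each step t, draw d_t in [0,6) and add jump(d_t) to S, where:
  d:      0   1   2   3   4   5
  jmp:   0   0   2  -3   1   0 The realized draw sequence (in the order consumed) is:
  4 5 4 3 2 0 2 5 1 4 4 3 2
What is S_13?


t=0: S=1, d=4, jump=1, S_1=2
t=1: S=2, d=5, jump=0, S_2=2
t=2: S=2, d=4, jump=1, S_3=3
t=3: S=3, d=3, jump=-3, S_4=0
t=4: S=0, d=2, jump=2, S_5=2
t=5: S=2, d=0, jump=0, S_6=2
t=6: S=2, d=2, jump=2, S_7=4
t=7: S=4, d=5, jump=0, S_8=4
t=8: S=4, d=1, jump=0, S_9=4
t=9: S=4, d=4, jump=1, S_10=5
t=10: S=5, d=4, jump=1, S_11=6
t=11: S=6, d=3, jump=-3, S_12=3
t=12: S=3, d=2, jump=2, S_13=5

5


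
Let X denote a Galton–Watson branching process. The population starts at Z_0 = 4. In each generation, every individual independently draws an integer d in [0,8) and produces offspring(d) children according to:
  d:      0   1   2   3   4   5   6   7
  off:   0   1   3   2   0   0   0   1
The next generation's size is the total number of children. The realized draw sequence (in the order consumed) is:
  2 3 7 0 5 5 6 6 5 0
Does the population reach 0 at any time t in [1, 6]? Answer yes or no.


yes

gen 0: Z_0=4, draws=[2, 3, 7, 0], offspring=[3, 2, 1, 0], Z_1=6
gen 1: Z_1=6, draws=[5, 5, 6, 6, 5, 0], offspring=[0, 0, 0, 0, 0, 0], Z_2=0
gen 2: Z_2=0, draws=[], offspring=[], Z_3=0
gen 3: Z_3=0, draws=[], offspring=[], Z_4=0
gen 4: Z_4=0, draws=[], offspring=[], Z_5=0
gen 5: Z_5=0, draws=[], offspring=[], Z_6=0


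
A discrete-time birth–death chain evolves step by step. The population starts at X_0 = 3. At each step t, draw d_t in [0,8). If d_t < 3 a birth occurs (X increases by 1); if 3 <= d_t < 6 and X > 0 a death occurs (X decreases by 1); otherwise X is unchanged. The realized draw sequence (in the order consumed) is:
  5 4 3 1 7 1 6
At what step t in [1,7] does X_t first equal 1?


2

t=0: X=3, d=5 → death, X_1=2
t=1: X=2, d=4 → death, X_2=1
t=2: X=1, d=3 → death, X_3=0
t=3: X=0, d=1 → birth, X_4=1
t=4: X=1, d=7 → hold, X_5=1
t=5: X=1, d=1 → birth, X_6=2
t=6: X=2, d=6 → hold, X_7=2


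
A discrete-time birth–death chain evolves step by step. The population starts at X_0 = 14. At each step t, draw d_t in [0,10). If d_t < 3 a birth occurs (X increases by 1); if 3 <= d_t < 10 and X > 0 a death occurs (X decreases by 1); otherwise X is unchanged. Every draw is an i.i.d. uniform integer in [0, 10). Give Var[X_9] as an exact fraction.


X can drop by at most 1 per step and X_0 = 14 > T = 9, so X_t >= 14 − t >= 5 > 0 for every t <= 9: the floor at 0 (the 'and X > 0' condition) never binds. Hence X_9 = X_0 + Σ_{t<9} Y_t with i.i.d. increments Y_t = y(d_t) ∈ {+1, −1, 0}.
Outcome values over d=0..9: [1, 1, 1, -1, -1, -1, -1, -1, -1, -1]
Σy = -4, Σy² = 10, M = 10
μ = -4/10 = -2/5,  σ² = 10/10 − (-2/5)² = 21/25
Independent increments: Var[X_9] = 9·σ² = 9·(21/25) = 189/25

189/25


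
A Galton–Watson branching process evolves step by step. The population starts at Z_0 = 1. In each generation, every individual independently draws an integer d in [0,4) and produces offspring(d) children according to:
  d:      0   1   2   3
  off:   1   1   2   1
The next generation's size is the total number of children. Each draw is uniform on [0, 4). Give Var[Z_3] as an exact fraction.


4575/4096

Outcome values over d=0..3: [1, 1, 2, 1]
Σy = 5, Σy² = 7, M = 4
μ = 5/4 = 5/4,  σ² = 7/4 − (5/4)² = 3/16
V_0 = 0, E_0 = 1
V_1 = 3/16·E_0 + (5/4)²·V_0 = 3/16;  E_1 = 5/4
V_2 = 3/16·E_1 + (5/4)²·V_1 = 135/256;  E_2 = 25/16
V_3 = 3/16·E_2 + (5/4)²·V_2 = 4575/4096;  E_3 = 125/64


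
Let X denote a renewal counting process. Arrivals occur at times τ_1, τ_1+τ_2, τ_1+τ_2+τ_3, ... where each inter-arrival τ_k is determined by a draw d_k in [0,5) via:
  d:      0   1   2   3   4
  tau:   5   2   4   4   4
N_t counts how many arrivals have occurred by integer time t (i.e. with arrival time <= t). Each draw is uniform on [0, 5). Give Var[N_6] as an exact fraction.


Inter-arrival values over d=0..4: [5, 2, 4, 4, 4]
Each d has probability 1/5, so the pmf of τ is: f(2) = 1/5, f(4) = 3/5, f(5) = 1/5
Let p_n(j) = P(N_n = j), with p_0 = [1]. Condition on τ_1: p_n(0) = P(τ > n), and for j >= 1, p_n(j) = Σ_{k<=n} f(k)·p_{n−k}(j−1)
p_1 = [1]  (j = 0)
p_2 = [4/5, 1/5]  (j = 0..1)
p_3 = [4/5, 1/5]  (j = 0..1)
p_4 = [1/5, 19/25, 1/25]  (j = 0..2)
p_5 = [0, 24/25, 1/25]  (j = 0..2)
p_6 = [0, 18/25, 34/125, 1/125]  (j = 0..3)
E[N_6] = Σ j·p_6(j) = 161/125;  E[N_6²] = Σ j²·p_6(j) = 47/25
Var[N_6] = 47/25 − (161/125)² = 3454/15625

3454/15625


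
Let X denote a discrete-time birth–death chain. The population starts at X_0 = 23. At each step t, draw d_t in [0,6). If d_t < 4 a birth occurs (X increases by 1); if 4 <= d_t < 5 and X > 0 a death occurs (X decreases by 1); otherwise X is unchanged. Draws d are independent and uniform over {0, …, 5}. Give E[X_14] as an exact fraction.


X can drop by at most 1 per step and X_0 = 23 > T = 14, so X_t >= 23 − t >= 9 > 0 for every t <= 14: the floor at 0 (the 'and X > 0' condition) never binds. Hence X_14 = X_0 + Σ_{t<14} Y_t with i.i.d. increments Y_t = y(d_t) ∈ {+1, −1, 0}.
Outcome values over d=0..5: [1, 1, 1, 1, -1, 0]
Σy = 3, Σy² = 5, M = 6
μ = 3/6 = 1/2,  σ² = 5/6 − (1/2)² = 7/12
E[X_14] = 23 + 14·(1/2) = 30

30


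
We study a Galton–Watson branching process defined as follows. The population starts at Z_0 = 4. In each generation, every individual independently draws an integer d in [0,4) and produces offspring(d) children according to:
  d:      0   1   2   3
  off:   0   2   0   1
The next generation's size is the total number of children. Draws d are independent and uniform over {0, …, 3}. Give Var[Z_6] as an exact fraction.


8999991/4194304

Outcome values over d=0..3: [0, 2, 0, 1]
Σy = 3, Σy² = 5, M = 4
μ = 3/4 = 3/4,  σ² = 5/4 − (3/4)² = 11/16
V_0 = 0, E_0 = 4
V_1 = 11/16·E_0 + (3/4)²·V_0 = 11/4;  E_1 = 3
V_2 = 11/16·E_1 + (3/4)²·V_1 = 231/64;  E_2 = 9/4
V_3 = 11/16·E_2 + (3/4)²·V_2 = 3663/1024;  E_3 = 27/16
V_4 = 11/16·E_3 + (3/4)²·V_3 = 51975/16384;  E_4 = 81/64
V_5 = 11/16·E_4 + (3/4)²·V_4 = 695871/262144;  E_5 = 243/256
V_6 = 11/16·E_5 + (3/4)²·V_5 = 8999991/4194304;  E_6 = 729/1024


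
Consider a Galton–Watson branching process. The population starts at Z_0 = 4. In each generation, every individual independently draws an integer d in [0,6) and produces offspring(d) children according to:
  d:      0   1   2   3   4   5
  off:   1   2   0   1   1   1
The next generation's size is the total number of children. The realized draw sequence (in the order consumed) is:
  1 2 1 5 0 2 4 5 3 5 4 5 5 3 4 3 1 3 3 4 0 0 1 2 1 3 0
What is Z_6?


6

gen 0: Z_0=4, draws=[1, 2, 1, 5], offspring=[2, 0, 2, 1], Z_1=5
gen 1: Z_1=5, draws=[0, 2, 4, 5, 3], offspring=[1, 0, 1, 1, 1], Z_2=4
gen 2: Z_2=4, draws=[5, 4, 5, 5], offspring=[1, 1, 1, 1], Z_3=4
gen 3: Z_3=4, draws=[3, 4, 3, 1], offspring=[1, 1, 1, 2], Z_4=5
gen 4: Z_4=5, draws=[3, 3, 4, 0, 0], offspring=[1, 1, 1, 1, 1], Z_5=5
gen 5: Z_5=5, draws=[1, 2, 1, 3, 0], offspring=[2, 0, 2, 1, 1], Z_6=6


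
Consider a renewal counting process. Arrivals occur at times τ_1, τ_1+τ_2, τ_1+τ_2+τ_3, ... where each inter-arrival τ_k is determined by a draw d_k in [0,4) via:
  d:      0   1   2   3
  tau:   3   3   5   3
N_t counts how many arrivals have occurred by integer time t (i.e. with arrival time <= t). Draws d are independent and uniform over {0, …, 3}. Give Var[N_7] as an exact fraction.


63/256

Inter-arrival values over d=0..3: [3, 3, 5, 3]
Each d has probability 1/4, so the pmf of τ is: f(3) = 3/4, f(5) = 1/4
Let p_n(j) = P(N_n = j), with p_0 = [1]. Condition on τ_1: p_n(0) = P(τ > n), and for j >= 1, p_n(j) = Σ_{k<=n} f(k)·p_{n−k}(j−1)
p_1 = [1]  (j = 0)
p_2 = [1]  (j = 0)
p_3 = [1/4, 3/4]  (j = 0..1)
p_4 = [1/4, 3/4]  (j = 0..1)
p_5 = [0, 1]  (j = 0..1)
p_6 = [0, 7/16, 9/16]  (j = 0..2)
p_7 = [0, 7/16, 9/16]  (j = 0..2)
E[N_7] = Σ j·p_7(j) = 25/16;  E[N_7²] = Σ j²·p_7(j) = 43/16
Var[N_7] = 43/16 − (25/16)² = 63/256


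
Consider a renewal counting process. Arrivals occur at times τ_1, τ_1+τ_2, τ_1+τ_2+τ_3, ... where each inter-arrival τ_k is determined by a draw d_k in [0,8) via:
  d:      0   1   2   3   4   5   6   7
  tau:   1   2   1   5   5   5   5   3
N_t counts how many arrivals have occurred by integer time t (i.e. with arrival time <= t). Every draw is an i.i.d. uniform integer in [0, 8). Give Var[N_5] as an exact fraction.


Inter-arrival values over d=0..7: [1, 2, 1, 5, 5, 5, 5, 3]
Each d has probability 1/8, so the pmf of τ is: f(1) = 1/4, f(2) = 1/8, f(3) = 1/8, f(5) = 1/2
Let p_n(j) = P(N_n = j), with p_0 = [1]. Condition on τ_1: p_n(0) = P(τ > n), and for j >= 1, p_n(j) = Σ_{k<=n} f(k)·p_{n−k}(j−1)
p_1 = [3/4, 1/4]  (j = 0..1)
p_2 = [5/8, 5/16, 1/16]  (j = 0..2)
p_3 = [1/2, 3/8, 7/64, 1/64]  (j = 0..3)
p_4 = [1/2, 19/64, 21/128, 9/256, 1/256]  (j = 0..4)
p_5 = [0, 49/64, 41/256, 1/16, 11/1024, 1/1024]  (j = 0..5)
E[N_5] = Σ j·p_5(j) = 1353/1024;  E[N_5²] = Σ j²·p_5(j) = 2217/1024
Var[N_5] = 2217/1024 − (1353/1024)² = 439599/1048576

439599/1048576


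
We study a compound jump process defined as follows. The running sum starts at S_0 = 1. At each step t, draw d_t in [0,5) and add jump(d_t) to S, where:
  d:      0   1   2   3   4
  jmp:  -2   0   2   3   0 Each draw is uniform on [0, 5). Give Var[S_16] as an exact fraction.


1216/25

Outcome values over d=0..4: [-2, 0, 2, 3, 0]
Σy = 3, Σy² = 17, M = 5
μ = 3/5 = 3/5,  σ² = 17/5 − (3/5)² = 76/25
Independent increments: Var[S_16] = 16·σ² = 16·(76/25) = 1216/25


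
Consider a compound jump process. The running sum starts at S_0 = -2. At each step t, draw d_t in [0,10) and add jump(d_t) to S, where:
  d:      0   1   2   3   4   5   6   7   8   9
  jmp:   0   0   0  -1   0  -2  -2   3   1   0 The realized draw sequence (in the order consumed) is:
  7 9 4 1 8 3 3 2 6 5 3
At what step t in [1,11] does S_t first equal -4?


10

t=0: S=-2, d=7, jump=3, S_1=1
t=1: S=1, d=9, jump=0, S_2=1
t=2: S=1, d=4, jump=0, S_3=1
t=3: S=1, d=1, jump=0, S_4=1
t=4: S=1, d=8, jump=1, S_5=2
t=5: S=2, d=3, jump=-1, S_6=1
t=6: S=1, d=3, jump=-1, S_7=0
t=7: S=0, d=2, jump=0, S_8=0
t=8: S=0, d=6, jump=-2, S_9=-2
t=9: S=-2, d=5, jump=-2, S_10=-4
t=10: S=-4, d=3, jump=-1, S_11=-5


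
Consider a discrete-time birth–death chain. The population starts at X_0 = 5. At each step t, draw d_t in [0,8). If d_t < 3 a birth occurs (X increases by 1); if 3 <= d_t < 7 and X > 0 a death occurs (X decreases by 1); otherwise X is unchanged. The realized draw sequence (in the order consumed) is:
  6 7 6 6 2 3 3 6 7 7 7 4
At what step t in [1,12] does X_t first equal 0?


8

t=0: X=5, d=6 → death, X_1=4
t=1: X=4, d=7 → hold, X_2=4
t=2: X=4, d=6 → death, X_3=3
t=3: X=3, d=6 → death, X_4=2
t=4: X=2, d=2 → birth, X_5=3
t=5: X=3, d=3 → death, X_6=2
t=6: X=2, d=3 → death, X_7=1
t=7: X=1, d=6 → death, X_8=0
t=8: X=0, d=7 → hold, X_9=0
t=9: X=0, d=7 → hold, X_10=0
t=10: X=0, d=7 → hold, X_11=0
t=11: X=0, d=4 → hold, X_12=0


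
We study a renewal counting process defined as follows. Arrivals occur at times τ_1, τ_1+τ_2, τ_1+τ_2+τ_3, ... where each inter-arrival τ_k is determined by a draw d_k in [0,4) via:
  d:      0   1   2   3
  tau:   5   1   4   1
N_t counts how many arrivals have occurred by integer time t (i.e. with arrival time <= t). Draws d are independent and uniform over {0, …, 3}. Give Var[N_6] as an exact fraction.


4039/4096

Inter-arrival values over d=0..3: [5, 1, 4, 1]
Each d has probability 1/4, so the pmf of τ is: f(1) = 1/2, f(4) = 1/4, f(5) = 1/4
Let p_n(j) = P(N_n = j), with p_0 = [1]. Condition on τ_1: p_n(0) = P(τ > n), and for j >= 1, p_n(j) = Σ_{k<=n} f(k)·p_{n−k}(j−1)
p_1 = [1/2, 1/2]  (j = 0..1)
p_2 = [1/2, 1/4, 1/4]  (j = 0..2)
p_3 = [1/2, 1/4, 1/8, 1/8]  (j = 0..3)
p_4 = [1/4, 1/2, 1/8, 1/16, 1/16]  (j = 0..4)
p_5 = [0, 1/2, 3/8, 1/16, 1/32, 1/32]  (j = 0..5)
p_6 = [0, 1/4, 7/16, 1/4, 1/32, 1/64, 1/64]  (j = 0..6)
E[N_6] = Σ j·p_6(j) = 139/64;  E[N_6²] = Σ j²·p_6(j) = 365/64
Var[N_6] = 365/64 − (139/64)² = 4039/4096


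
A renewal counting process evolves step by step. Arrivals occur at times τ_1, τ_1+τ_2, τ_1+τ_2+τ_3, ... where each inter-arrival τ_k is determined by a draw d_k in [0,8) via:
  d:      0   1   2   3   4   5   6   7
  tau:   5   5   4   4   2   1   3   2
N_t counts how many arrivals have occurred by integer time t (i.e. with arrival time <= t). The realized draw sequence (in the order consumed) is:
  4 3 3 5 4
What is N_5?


draw d_1=4: τ_1=2, arrival time A_1=2
draw d_2=3: τ_2=4, arrival time A_2=6
draw d_3=3: τ_3=4, arrival time A_3=10
draw d_4=5: τ_4=1, arrival time A_4=11
draw d_5=4: τ_5=2, arrival time A_5=13
N_t over t=0..5: 0:0 1:0 2:1 3:1 4:1 5:1

1


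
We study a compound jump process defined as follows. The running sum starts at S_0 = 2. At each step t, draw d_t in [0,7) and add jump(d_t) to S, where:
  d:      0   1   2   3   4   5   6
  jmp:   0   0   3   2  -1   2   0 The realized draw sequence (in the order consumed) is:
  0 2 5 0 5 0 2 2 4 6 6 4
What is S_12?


13

t=0: S=2, d=0, jump=0, S_1=2
t=1: S=2, d=2, jump=3, S_2=5
t=2: S=5, d=5, jump=2, S_3=7
t=3: S=7, d=0, jump=0, S_4=7
t=4: S=7, d=5, jump=2, S_5=9
t=5: S=9, d=0, jump=0, S_6=9
t=6: S=9, d=2, jump=3, S_7=12
t=7: S=12, d=2, jump=3, S_8=15
t=8: S=15, d=4, jump=-1, S_9=14
t=9: S=14, d=6, jump=0, S_10=14
t=10: S=14, d=6, jump=0, S_11=14
t=11: S=14, d=4, jump=-1, S_12=13


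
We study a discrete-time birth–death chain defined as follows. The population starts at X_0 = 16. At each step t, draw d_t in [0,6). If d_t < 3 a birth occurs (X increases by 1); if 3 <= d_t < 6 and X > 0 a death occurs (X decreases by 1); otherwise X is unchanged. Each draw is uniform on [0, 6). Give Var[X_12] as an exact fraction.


X can drop by at most 1 per step and X_0 = 16 > T = 12, so X_t >= 16 − t >= 4 > 0 for every t <= 12: the floor at 0 (the 'and X > 0' condition) never binds. Hence X_12 = X_0 + Σ_{t<12} Y_t with i.i.d. increments Y_t = y(d_t) ∈ {+1, −1, 0}.
Outcome values over d=0..5: [1, 1, 1, -1, -1, -1]
Σy = 0, Σy² = 6, M = 6
μ = 0/6 = 0,  σ² = 6/6 − (0)² = 1
Independent increments: Var[X_12] = 12·σ² = 12·(1) = 12

12


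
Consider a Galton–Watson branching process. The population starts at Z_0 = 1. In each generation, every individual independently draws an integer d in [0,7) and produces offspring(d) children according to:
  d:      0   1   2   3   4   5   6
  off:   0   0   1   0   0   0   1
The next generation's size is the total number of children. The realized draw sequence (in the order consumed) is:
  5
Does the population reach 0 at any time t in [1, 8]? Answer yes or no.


gen 0: Z_0=1, draws=[5], offspring=[0], Z_1=0
gen 1: Z_1=0, draws=[], offspring=[], Z_2=0
gen 2: Z_2=0, draws=[], offspring=[], Z_3=0
gen 3: Z_3=0, draws=[], offspring=[], Z_4=0
gen 4: Z_4=0, draws=[], offspring=[], Z_5=0
gen 5: Z_5=0, draws=[], offspring=[], Z_6=0
gen 6: Z_6=0, draws=[], offspring=[], Z_7=0
gen 7: Z_7=0, draws=[], offspring=[], Z_8=0

yes


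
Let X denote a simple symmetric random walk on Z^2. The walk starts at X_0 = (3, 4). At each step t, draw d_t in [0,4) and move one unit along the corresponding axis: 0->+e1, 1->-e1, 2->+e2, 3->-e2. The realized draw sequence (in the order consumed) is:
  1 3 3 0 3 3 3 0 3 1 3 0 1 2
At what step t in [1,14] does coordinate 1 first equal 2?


t=0: X=(3, 4), d=1 → -e1, X_1=(2, 4)
t=1: X=(2, 4), d=3 → -e2, X_2=(2, 3)
t=2: X=(2, 3), d=3 → -e2, X_3=(2, 2)
t=3: X=(2, 2), d=0 → +e1, X_4=(3, 2)
t=4: X=(3, 2), d=3 → -e2, X_5=(3, 1)
t=5: X=(3, 1), d=3 → -e2, X_6=(3, 0)
t=6: X=(3, 0), d=3 → -e2, X_7=(3, -1)
t=7: X=(3, -1), d=0 → +e1, X_8=(4, -1)
t=8: X=(4, -1), d=3 → -e2, X_9=(4, -2)
t=9: X=(4, -2), d=1 → -e1, X_10=(3, -2)
t=10: X=(3, -2), d=3 → -e2, X_11=(3, -3)
t=11: X=(3, -3), d=0 → +e1, X_12=(4, -3)
t=12: X=(4, -3), d=1 → -e1, X_13=(3, -3)
t=13: X=(3, -3), d=2 → +e2, X_14=(3, -2)

1


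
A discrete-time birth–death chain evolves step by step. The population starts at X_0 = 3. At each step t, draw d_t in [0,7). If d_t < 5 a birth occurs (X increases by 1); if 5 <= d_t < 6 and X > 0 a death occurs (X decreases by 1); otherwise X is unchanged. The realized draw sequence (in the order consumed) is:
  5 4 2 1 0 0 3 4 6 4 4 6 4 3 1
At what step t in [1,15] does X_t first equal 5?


4

t=0: X=3, d=5 → death, X_1=2
t=1: X=2, d=4 → birth, X_2=3
t=2: X=3, d=2 → birth, X_3=4
t=3: X=4, d=1 → birth, X_4=5
t=4: X=5, d=0 → birth, X_5=6
t=5: X=6, d=0 → birth, X_6=7
t=6: X=7, d=3 → birth, X_7=8
t=7: X=8, d=4 → birth, X_8=9
t=8: X=9, d=6 → hold, X_9=9
t=9: X=9, d=4 → birth, X_10=10
t=10: X=10, d=4 → birth, X_11=11
t=11: X=11, d=6 → hold, X_12=11
t=12: X=11, d=4 → birth, X_13=12
t=13: X=12, d=3 → birth, X_14=13
t=14: X=13, d=1 → birth, X_15=14


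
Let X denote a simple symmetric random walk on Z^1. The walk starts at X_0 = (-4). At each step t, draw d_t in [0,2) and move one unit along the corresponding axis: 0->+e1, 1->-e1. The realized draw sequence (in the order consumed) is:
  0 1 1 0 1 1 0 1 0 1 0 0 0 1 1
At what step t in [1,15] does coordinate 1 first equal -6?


t=0: X=(-4), d=0 → +e1, X_1=(-3)
t=1: X=(-3), d=1 → -e1, X_2=(-4)
t=2: X=(-4), d=1 → -e1, X_3=(-5)
t=3: X=(-5), d=0 → +e1, X_4=(-4)
t=4: X=(-4), d=1 → -e1, X_5=(-5)
t=5: X=(-5), d=1 → -e1, X_6=(-6)
t=6: X=(-6), d=0 → +e1, X_7=(-5)
t=7: X=(-5), d=1 → -e1, X_8=(-6)
t=8: X=(-6), d=0 → +e1, X_9=(-5)
t=9: X=(-5), d=1 → -e1, X_10=(-6)
t=10: X=(-6), d=0 → +e1, X_11=(-5)
t=11: X=(-5), d=0 → +e1, X_12=(-4)
t=12: X=(-4), d=0 → +e1, X_13=(-3)
t=13: X=(-3), d=1 → -e1, X_14=(-4)
t=14: X=(-4), d=1 → -e1, X_15=(-5)

6


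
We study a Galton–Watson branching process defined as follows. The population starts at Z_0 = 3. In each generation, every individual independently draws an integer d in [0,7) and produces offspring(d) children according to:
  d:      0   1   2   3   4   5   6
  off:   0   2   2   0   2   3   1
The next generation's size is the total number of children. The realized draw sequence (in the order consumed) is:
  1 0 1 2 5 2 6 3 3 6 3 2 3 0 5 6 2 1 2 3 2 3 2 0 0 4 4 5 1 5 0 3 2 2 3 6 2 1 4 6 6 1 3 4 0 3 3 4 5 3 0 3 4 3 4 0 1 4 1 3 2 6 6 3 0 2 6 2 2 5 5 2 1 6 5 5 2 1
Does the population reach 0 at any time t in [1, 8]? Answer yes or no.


no

gen 0: Z_0=3, draws=[1, 0, 1], offspring=[2, 0, 2], Z_1=4
gen 1: Z_1=4, draws=[2, 5, 2, 6], offspring=[2, 3, 2, 1], Z_2=8
gen 2: Z_2=8, draws=[3, 3, 6, 3, 2, 3, 0, 5], offspring=[0, 0, 1, 0, 2, 0, 0, 3], Z_3=6
gen 3: Z_3=6, draws=[6, 2, 1, 2, 3, 2], offspring=[1, 2, 2, 2, 0, 2], Z_4=9
gen 4: Z_4=9, draws=[3, 2, 0, 0, 4, 4, 5, 1, 5], offspring=[0, 2, 0, 0, 2, 2, 3, 2, 3], Z_5=14
gen 5: Z_5=14, draws=[0, 3, 2, 2, 3, 6, 2, 1, 4, 6, 6, 1, 3, 4], offspring=[0, 0, 2, 2, 0, 1, 2, 2, 2, 1, 1, 2, 0, 2], Z_6=17
gen 6: Z_6=17, draws=[0, 3, 3, 4, 5, 3, 0, 3, 4, 3, 4, 0, 1, 4, 1, 3, 2], offspring=[0, 0, 0, 2, 3, 0, 0, 0, 2, 0, 2, 0, 2, 2, 2, 0, 2], Z_7=17
gen 7: Z_7=17, draws=[6, 6, 3, 0, 2, 6, 2, 2, 5, 5, 2, 1, 6, 5, 5, 2, 1], offspring=[1, 1, 0, 0, 2, 1, 2, 2, 3, 3, 2, 2, 1, 3, 3, 2, 2], Z_8=30


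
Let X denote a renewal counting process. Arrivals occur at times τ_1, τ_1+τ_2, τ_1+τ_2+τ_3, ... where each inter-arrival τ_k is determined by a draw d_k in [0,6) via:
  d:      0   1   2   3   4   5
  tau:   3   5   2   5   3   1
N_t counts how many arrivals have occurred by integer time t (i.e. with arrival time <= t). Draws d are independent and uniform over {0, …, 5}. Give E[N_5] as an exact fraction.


Inter-arrival values over d=0..5: [3, 5, 2, 5, 3, 1]
Each d has probability 1/6, so the pmf of τ is: f(1) = 1/6, f(2) = 1/6, f(3) = 1/3, f(5) = 1/3
Renewal equation for m(n) = E[N_n]: condition on τ_1 = k (if k <= n, one arrival plus a fresh copy on the remaining n−k steps): m(n) = F(n) + Σ_{k<=n} f(k)·m(n−k), where F(n) = P(τ <= n) and m(0) = 0
m(1) = F(1) = 1/6
m(2) = F(2) + f(1)·m(1) = 1/3 + 1/6·1/6 = 13/36
m(3) = F(3) + f(1)·m(2) + f(2)·m(1) = 2/3 + 1/6·13/36 + 1/6·1/6 = 163/216
m(4) = F(4) + f(1)·m(3) + f(2)·m(2) + f(3)·m(1) = 2/3 + 1/6·163/216 + 1/6·13/36 + 1/3·1/6 = 1177/1296
m(5) = F(5) + f(1)·m(4) + f(2)·m(3) + f(3)·m(2) = 1 + 1/6·1177/1296 + 1/6·163/216 + 1/3·13/36 = 10867/7776
E[N_5] = m(5) = 10867/7776

10867/7776


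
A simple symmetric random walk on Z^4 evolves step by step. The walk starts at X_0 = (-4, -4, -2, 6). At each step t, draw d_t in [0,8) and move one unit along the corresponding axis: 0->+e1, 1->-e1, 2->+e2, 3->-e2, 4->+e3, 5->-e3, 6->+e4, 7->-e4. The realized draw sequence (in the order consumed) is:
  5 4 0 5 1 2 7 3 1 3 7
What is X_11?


t=0: X=(-4, -4, -2, 6), d=5 → -e3, X_1=(-4, -4, -3, 6)
t=1: X=(-4, -4, -3, 6), d=4 → +e3, X_2=(-4, -4, -2, 6)
t=2: X=(-4, -4, -2, 6), d=0 → +e1, X_3=(-3, -4, -2, 6)
t=3: X=(-3, -4, -2, 6), d=5 → -e3, X_4=(-3, -4, -3, 6)
t=4: X=(-3, -4, -3, 6), d=1 → -e1, X_5=(-4, -4, -3, 6)
t=5: X=(-4, -4, -3, 6), d=2 → +e2, X_6=(-4, -3, -3, 6)
t=6: X=(-4, -3, -3, 6), d=7 → -e4, X_7=(-4, -3, -3, 5)
t=7: X=(-4, -3, -3, 5), d=3 → -e2, X_8=(-4, -4, -3, 5)
t=8: X=(-4, -4, -3, 5), d=1 → -e1, X_9=(-5, -4, -3, 5)
t=9: X=(-5, -4, -3, 5), d=3 → -e2, X_10=(-5, -5, -3, 5)
t=10: X=(-5, -5, -3, 5), d=7 → -e4, X_11=(-5, -5, -3, 4)

(-5, -5, -3, 4)


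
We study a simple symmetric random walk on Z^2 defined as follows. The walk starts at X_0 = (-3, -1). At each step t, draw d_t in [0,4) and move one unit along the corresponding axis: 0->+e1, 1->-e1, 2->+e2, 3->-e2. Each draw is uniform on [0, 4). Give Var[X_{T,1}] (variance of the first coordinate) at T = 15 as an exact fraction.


15/2

Outcome values over d=0..3: [1, -1, 0, 0]
Σy = 0, Σy² = 2, M = 4
μ = 0/4 = 0,  σ² = 2/4 − (0)² = 1/2
Independent increments: Var[X_15] = 15·σ² = 15·(1/2) = 15/2


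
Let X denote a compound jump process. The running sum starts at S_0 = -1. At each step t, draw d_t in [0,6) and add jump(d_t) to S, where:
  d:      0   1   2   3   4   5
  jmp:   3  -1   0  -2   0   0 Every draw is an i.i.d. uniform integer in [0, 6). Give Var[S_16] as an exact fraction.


112/3

Outcome values over d=0..5: [3, -1, 0, -2, 0, 0]
Σy = 0, Σy² = 14, M = 6
μ = 0/6 = 0,  σ² = 14/6 − (0)² = 7/3
Independent increments: Var[S_16] = 16·σ² = 16·(7/3) = 112/3


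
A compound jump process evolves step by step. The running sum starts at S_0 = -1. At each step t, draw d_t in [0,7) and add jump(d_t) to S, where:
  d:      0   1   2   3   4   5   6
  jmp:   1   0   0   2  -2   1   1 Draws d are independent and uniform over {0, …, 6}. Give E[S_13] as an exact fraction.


32/7

Outcome values over d=0..6: [1, 0, 0, 2, -2, 1, 1]
Σy = 3, Σy² = 11, M = 7
μ = 3/7 = 3/7,  σ² = 11/7 − (3/7)² = 68/49
E[S_13] = -1 + 13·(3/7) = 32/7


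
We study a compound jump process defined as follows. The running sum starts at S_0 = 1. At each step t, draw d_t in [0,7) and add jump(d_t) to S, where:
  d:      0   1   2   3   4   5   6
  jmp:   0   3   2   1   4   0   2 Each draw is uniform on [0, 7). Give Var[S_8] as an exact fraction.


752/49

Outcome values over d=0..6: [0, 3, 2, 1, 4, 0, 2]
Σy = 12, Σy² = 34, M = 7
μ = 12/7 = 12/7,  σ² = 34/7 − (12/7)² = 94/49
Independent increments: Var[S_8] = 8·σ² = 8·(94/49) = 752/49


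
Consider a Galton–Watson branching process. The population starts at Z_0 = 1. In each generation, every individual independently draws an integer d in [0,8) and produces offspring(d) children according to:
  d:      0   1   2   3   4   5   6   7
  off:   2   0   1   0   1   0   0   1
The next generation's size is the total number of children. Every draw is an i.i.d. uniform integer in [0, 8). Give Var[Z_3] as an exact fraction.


99975/262144

Outcome values over d=0..7: [2, 0, 1, 0, 1, 0, 0, 1]
Σy = 5, Σy² = 7, M = 8
μ = 5/8 = 5/8,  σ² = 7/8 − (5/8)² = 31/64
V_0 = 0, E_0 = 1
V_1 = 31/64·E_0 + (5/8)²·V_0 = 31/64;  E_1 = 5/8
V_2 = 31/64·E_1 + (5/8)²·V_1 = 2015/4096;  E_2 = 25/64
V_3 = 31/64·E_2 + (5/8)²·V_2 = 99975/262144;  E_3 = 125/512


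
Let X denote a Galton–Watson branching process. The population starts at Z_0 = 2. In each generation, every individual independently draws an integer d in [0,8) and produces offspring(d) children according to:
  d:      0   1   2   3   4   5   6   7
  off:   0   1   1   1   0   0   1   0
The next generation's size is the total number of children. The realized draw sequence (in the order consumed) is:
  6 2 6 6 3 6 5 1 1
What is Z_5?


1

gen 0: Z_0=2, draws=[6, 2], offspring=[1, 1], Z_1=2
gen 1: Z_1=2, draws=[6, 6], offspring=[1, 1], Z_2=2
gen 2: Z_2=2, draws=[3, 6], offspring=[1, 1], Z_3=2
gen 3: Z_3=2, draws=[5, 1], offspring=[0, 1], Z_4=1
gen 4: Z_4=1, draws=[1], offspring=[1], Z_5=1


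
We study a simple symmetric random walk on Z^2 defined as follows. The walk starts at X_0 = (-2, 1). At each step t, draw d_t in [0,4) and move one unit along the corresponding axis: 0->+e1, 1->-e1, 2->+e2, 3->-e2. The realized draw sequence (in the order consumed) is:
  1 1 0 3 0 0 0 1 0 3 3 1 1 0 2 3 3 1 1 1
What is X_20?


(-4, -3)

t=0: X=(-2, 1), d=1 → -e1, X_1=(-3, 1)
t=1: X=(-3, 1), d=1 → -e1, X_2=(-4, 1)
t=2: X=(-4, 1), d=0 → +e1, X_3=(-3, 1)
t=3: X=(-3, 1), d=3 → -e2, X_4=(-3, 0)
t=4: X=(-3, 0), d=0 → +e1, X_5=(-2, 0)
t=5: X=(-2, 0), d=0 → +e1, X_6=(-1, 0)
t=6: X=(-1, 0), d=0 → +e1, X_7=(0, 0)
t=7: X=(0, 0), d=1 → -e1, X_8=(-1, 0)
t=8: X=(-1, 0), d=0 → +e1, X_9=(0, 0)
t=9: X=(0, 0), d=3 → -e2, X_10=(0, -1)
t=10: X=(0, -1), d=3 → -e2, X_11=(0, -2)
t=11: X=(0, -2), d=1 → -e1, X_12=(-1, -2)
t=12: X=(-1, -2), d=1 → -e1, X_13=(-2, -2)
t=13: X=(-2, -2), d=0 → +e1, X_14=(-1, -2)
t=14: X=(-1, -2), d=2 → +e2, X_15=(-1, -1)
t=15: X=(-1, -1), d=3 → -e2, X_16=(-1, -2)
t=16: X=(-1, -2), d=3 → -e2, X_17=(-1, -3)
t=17: X=(-1, -3), d=1 → -e1, X_18=(-2, -3)
t=18: X=(-2, -3), d=1 → -e1, X_19=(-3, -3)
t=19: X=(-3, -3), d=1 → -e1, X_20=(-4, -3)


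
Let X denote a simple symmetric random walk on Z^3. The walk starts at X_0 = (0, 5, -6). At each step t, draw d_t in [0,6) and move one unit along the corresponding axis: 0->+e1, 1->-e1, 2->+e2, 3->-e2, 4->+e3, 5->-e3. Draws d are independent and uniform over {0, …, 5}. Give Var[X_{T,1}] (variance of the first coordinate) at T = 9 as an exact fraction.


3

Outcome values over d=0..5: [1, -1, 0, 0, 0, 0]
Σy = 0, Σy² = 2, M = 6
μ = 0/6 = 0,  σ² = 2/6 − (0)² = 1/3
Independent increments: Var[X_9] = 9·σ² = 9·(1/3) = 3


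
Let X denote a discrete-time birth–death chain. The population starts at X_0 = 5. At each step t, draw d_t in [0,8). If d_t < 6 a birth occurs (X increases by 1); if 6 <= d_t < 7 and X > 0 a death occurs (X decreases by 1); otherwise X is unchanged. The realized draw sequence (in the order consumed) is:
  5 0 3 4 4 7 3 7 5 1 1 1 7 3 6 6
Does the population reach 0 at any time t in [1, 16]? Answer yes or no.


t=0: X=5, d=5 → birth, X_1=6
t=1: X=6, d=0 → birth, X_2=7
t=2: X=7, d=3 → birth, X_3=8
t=3: X=8, d=4 → birth, X_4=9
t=4: X=9, d=4 → birth, X_5=10
t=5: X=10, d=7 → hold, X_6=10
t=6: X=10, d=3 → birth, X_7=11
t=7: X=11, d=7 → hold, X_8=11
t=8: X=11, d=5 → birth, X_9=12
t=9: X=12, d=1 → birth, X_10=13
t=10: X=13, d=1 → birth, X_11=14
t=11: X=14, d=1 → birth, X_12=15
t=12: X=15, d=7 → hold, X_13=15
t=13: X=15, d=3 → birth, X_14=16
t=14: X=16, d=6 → death, X_15=15
t=15: X=15, d=6 → death, X_16=14

no


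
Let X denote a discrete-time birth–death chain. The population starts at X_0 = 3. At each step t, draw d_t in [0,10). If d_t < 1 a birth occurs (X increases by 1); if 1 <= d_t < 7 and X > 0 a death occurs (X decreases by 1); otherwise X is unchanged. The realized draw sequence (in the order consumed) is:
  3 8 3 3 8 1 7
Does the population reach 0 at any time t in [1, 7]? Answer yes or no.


yes

t=0: X=3, d=3 → death, X_1=2
t=1: X=2, d=8 → hold, X_2=2
t=2: X=2, d=3 → death, X_3=1
t=3: X=1, d=3 → death, X_4=0
t=4: X=0, d=8 → hold, X_5=0
t=5: X=0, d=1 → hold, X_6=0
t=6: X=0, d=7 → hold, X_7=0


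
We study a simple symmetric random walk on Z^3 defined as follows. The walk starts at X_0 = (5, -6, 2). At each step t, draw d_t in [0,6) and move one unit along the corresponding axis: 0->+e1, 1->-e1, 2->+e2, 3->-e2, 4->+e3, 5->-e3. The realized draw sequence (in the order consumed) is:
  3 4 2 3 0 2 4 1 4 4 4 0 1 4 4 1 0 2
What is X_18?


t=0: X=(5, -6, 2), d=3 → -e2, X_1=(5, -7, 2)
t=1: X=(5, -7, 2), d=4 → +e3, X_2=(5, -7, 3)
t=2: X=(5, -7, 3), d=2 → +e2, X_3=(5, -6, 3)
t=3: X=(5, -6, 3), d=3 → -e2, X_4=(5, -7, 3)
t=4: X=(5, -7, 3), d=0 → +e1, X_5=(6, -7, 3)
t=5: X=(6, -7, 3), d=2 → +e2, X_6=(6, -6, 3)
t=6: X=(6, -6, 3), d=4 → +e3, X_7=(6, -6, 4)
t=7: X=(6, -6, 4), d=1 → -e1, X_8=(5, -6, 4)
t=8: X=(5, -6, 4), d=4 → +e3, X_9=(5, -6, 5)
t=9: X=(5, -6, 5), d=4 → +e3, X_10=(5, -6, 6)
t=10: X=(5, -6, 6), d=4 → +e3, X_11=(5, -6, 7)
t=11: X=(5, -6, 7), d=0 → +e1, X_12=(6, -6, 7)
t=12: X=(6, -6, 7), d=1 → -e1, X_13=(5, -6, 7)
t=13: X=(5, -6, 7), d=4 → +e3, X_14=(5, -6, 8)
t=14: X=(5, -6, 8), d=4 → +e3, X_15=(5, -6, 9)
t=15: X=(5, -6, 9), d=1 → -e1, X_16=(4, -6, 9)
t=16: X=(4, -6, 9), d=0 → +e1, X_17=(5, -6, 9)
t=17: X=(5, -6, 9), d=2 → +e2, X_18=(5, -5, 9)

(5, -5, 9)


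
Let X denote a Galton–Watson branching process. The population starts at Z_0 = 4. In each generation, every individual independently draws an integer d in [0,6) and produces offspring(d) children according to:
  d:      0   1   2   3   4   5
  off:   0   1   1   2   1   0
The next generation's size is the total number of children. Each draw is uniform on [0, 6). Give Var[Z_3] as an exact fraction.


Outcome values over d=0..5: [0, 1, 1, 2, 1, 0]
Σy = 5, Σy² = 7, M = 6
μ = 5/6 = 5/6,  σ² = 7/6 − (5/6)² = 17/36
V_0 = 0, E_0 = 4
V_1 = 17/36·E_0 + (5/6)²·V_0 = 17/9;  E_1 = 10/3
V_2 = 17/36·E_1 + (5/6)²·V_1 = 935/324;  E_2 = 25/9
V_3 = 17/36·E_2 + (5/6)²·V_2 = 38675/11664;  E_3 = 125/54

38675/11664


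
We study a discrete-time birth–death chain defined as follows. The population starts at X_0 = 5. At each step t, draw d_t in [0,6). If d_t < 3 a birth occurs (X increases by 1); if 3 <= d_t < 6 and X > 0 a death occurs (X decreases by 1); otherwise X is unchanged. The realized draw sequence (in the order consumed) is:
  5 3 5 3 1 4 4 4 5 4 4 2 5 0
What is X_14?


t=0: X=5, d=5 → death, X_1=4
t=1: X=4, d=3 → death, X_2=3
t=2: X=3, d=5 → death, X_3=2
t=3: X=2, d=3 → death, X_4=1
t=4: X=1, d=1 → birth, X_5=2
t=5: X=2, d=4 → death, X_6=1
t=6: X=1, d=4 → death, X_7=0
t=7: X=0, d=4 → hold, X_8=0
t=8: X=0, d=5 → hold, X_9=0
t=9: X=0, d=4 → hold, X_10=0
t=10: X=0, d=4 → hold, X_11=0
t=11: X=0, d=2 → birth, X_12=1
t=12: X=1, d=5 → death, X_13=0
t=13: X=0, d=0 → birth, X_14=1

1


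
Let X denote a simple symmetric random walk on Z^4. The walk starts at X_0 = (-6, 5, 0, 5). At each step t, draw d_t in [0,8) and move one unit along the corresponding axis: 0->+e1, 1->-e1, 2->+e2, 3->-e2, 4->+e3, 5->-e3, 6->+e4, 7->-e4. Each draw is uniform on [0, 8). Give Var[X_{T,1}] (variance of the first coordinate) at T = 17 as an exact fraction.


17/4

Outcome values over d=0..7: [1, -1, 0, 0, 0, 0, 0, 0]
Σy = 0, Σy² = 2, M = 8
μ = 0/8 = 0,  σ² = 2/8 − (0)² = 1/4
Independent increments: Var[X_17] = 17·σ² = 17·(1/4) = 17/4


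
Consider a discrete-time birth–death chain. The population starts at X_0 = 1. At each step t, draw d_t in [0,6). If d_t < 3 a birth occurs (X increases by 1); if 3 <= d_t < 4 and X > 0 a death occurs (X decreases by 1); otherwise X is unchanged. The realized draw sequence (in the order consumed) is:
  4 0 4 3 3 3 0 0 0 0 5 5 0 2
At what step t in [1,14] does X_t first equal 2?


t=0: X=1, d=4 → hold, X_1=1
t=1: X=1, d=0 → birth, X_2=2
t=2: X=2, d=4 → hold, X_3=2
t=3: X=2, d=3 → death, X_4=1
t=4: X=1, d=3 → death, X_5=0
t=5: X=0, d=3 → hold, X_6=0
t=6: X=0, d=0 → birth, X_7=1
t=7: X=1, d=0 → birth, X_8=2
t=8: X=2, d=0 → birth, X_9=3
t=9: X=3, d=0 → birth, X_10=4
t=10: X=4, d=5 → hold, X_11=4
t=11: X=4, d=5 → hold, X_12=4
t=12: X=4, d=0 → birth, X_13=5
t=13: X=5, d=2 → birth, X_14=6

2


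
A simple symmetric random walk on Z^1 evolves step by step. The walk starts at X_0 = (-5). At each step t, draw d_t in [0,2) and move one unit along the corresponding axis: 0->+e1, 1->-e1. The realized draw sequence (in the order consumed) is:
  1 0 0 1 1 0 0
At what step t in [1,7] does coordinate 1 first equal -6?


t=0: X=(-5), d=1 → -e1, X_1=(-6)
t=1: X=(-6), d=0 → +e1, X_2=(-5)
t=2: X=(-5), d=0 → +e1, X_3=(-4)
t=3: X=(-4), d=1 → -e1, X_4=(-5)
t=4: X=(-5), d=1 → -e1, X_5=(-6)
t=5: X=(-6), d=0 → +e1, X_6=(-5)
t=6: X=(-5), d=0 → +e1, X_7=(-4)

1


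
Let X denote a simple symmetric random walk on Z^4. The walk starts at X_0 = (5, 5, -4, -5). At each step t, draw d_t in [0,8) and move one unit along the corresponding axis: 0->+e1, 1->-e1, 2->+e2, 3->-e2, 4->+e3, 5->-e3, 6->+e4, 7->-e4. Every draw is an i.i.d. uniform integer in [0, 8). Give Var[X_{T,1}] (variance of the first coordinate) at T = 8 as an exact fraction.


2

Outcome values over d=0..7: [1, -1, 0, 0, 0, 0, 0, 0]
Σy = 0, Σy² = 2, M = 8
μ = 0/8 = 0,  σ² = 2/8 − (0)² = 1/4
Independent increments: Var[X_8] = 8·σ² = 8·(1/4) = 2


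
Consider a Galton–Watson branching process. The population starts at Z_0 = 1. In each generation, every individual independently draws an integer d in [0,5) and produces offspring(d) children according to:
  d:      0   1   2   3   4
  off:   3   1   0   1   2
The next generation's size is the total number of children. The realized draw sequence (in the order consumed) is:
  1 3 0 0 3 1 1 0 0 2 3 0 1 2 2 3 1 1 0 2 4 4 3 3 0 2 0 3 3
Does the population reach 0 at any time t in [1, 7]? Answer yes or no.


no

gen 0: Z_0=1, draws=[1], offspring=[1], Z_1=1
gen 1: Z_1=1, draws=[3], offspring=[1], Z_2=1
gen 2: Z_2=1, draws=[0], offspring=[3], Z_3=3
gen 3: Z_3=3, draws=[0, 3, 1], offspring=[3, 1, 1], Z_4=5
gen 4: Z_4=5, draws=[1, 0, 0, 2, 3], offspring=[1, 3, 3, 0, 1], Z_5=8
gen 5: Z_5=8, draws=[0, 1, 2, 2, 3, 1, 1, 0], offspring=[3, 1, 0, 0, 1, 1, 1, 3], Z_6=10
gen 6: Z_6=10, draws=[2, 4, 4, 3, 3, 0, 2, 0, 3, 3], offspring=[0, 2, 2, 1, 1, 3, 0, 3, 1, 1], Z_7=14


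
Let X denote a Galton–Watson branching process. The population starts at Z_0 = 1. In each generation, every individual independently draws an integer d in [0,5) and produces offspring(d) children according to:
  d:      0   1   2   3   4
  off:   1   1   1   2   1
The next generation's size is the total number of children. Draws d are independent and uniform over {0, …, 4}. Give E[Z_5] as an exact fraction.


7776/3125

Outcome values over d=0..4: [1, 1, 1, 2, 1]
Σy = 6, Σy² = 8, M = 5
μ = 6/5 = 6/5,  σ² = 8/5 − (6/5)² = 4/25
E[Z_0] = 1
E[Z_1] = 6/5·E[Z_0] = 6/5
E[Z_2] = 6/5·E[Z_1] = 36/25
E[Z_3] = 6/5·E[Z_2] = 216/125
E[Z_4] = 6/5·E[Z_3] = 1296/625
E[Z_5] = 6/5·E[Z_4] = 7776/3125


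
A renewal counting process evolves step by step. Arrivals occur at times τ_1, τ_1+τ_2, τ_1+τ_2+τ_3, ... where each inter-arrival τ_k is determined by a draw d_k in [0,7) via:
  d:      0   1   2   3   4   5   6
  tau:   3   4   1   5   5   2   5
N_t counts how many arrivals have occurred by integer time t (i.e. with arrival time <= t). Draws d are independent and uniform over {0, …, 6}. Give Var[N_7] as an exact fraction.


Inter-arrival values over d=0..6: [3, 4, 1, 5, 5, 2, 5]
Each d has probability 1/7, so the pmf of τ is: f(1) = 1/7, f(2) = 1/7, f(3) = 1/7, f(4) = 1/7, f(5) = 3/7
Let p_n(j) = P(N_n = j), with p_0 = [1]. Condition on τ_1: p_n(0) = P(τ > n), and for j >= 1, p_n(j) = Σ_{k<=n} f(k)·p_{n−k}(j−1)
p_1 = [6/7, 1/7]  (j = 0..1)
p_2 = [5/7, 13/49, 1/49]  (j = 0..2)
p_3 = [4/7, 18/49, 20/343, 1/343]  (j = 0..3)
p_4 = [3/7, 22/49, 38/343, 27/2401, 1/2401]  (j = 0..4)
p_5 = [0, 39/49, 60/343, 65/2401, 34/16807, 1/16807]  (j = 0..5)
p_6 = [0, 30/49, 113/343, 125/2401, 99/16807, 41/117649, 1/117649]  (j = 0..6)
p_7 = [0, 22/49, 148/343, 36/343, 32/2401, 20/16807, 48/823543, 1/823543]  (j = 0..7)
E[N_7] = Σ j·p_7(j) = 1388857/823543;  E[N_7²] = Σ j²·p_7(j) = 2770963/823543
Var[N_7] = 2770963/823543 − (1388857/823543)² = 353083415460/678223072849

353083415460/678223072849


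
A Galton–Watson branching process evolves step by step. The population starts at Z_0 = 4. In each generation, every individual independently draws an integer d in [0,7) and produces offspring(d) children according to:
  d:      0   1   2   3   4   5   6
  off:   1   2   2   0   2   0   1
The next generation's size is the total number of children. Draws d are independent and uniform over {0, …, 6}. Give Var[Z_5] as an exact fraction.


8891170816/282475249

Outcome values over d=0..6: [1, 2, 2, 0, 2, 0, 1]
Σy = 8, Σy² = 14, M = 7
μ = 8/7 = 8/7,  σ² = 14/7 − (8/7)² = 34/49
V_0 = 0, E_0 = 4
V_1 = 34/49·E_0 + (8/7)²·V_0 = 136/49;  E_1 = 32/7
V_2 = 34/49·E_1 + (8/7)²·V_1 = 16320/2401;  E_2 = 256/49
V_3 = 34/49·E_2 + (8/7)²·V_2 = 1470976/117649;  E_3 = 2048/343
V_4 = 34/49·E_3 + (8/7)²·V_3 = 118026240/5764801;  E_4 = 16384/2401
V_5 = 34/49·E_4 + (8/7)²·V_4 = 8891170816/282475249;  E_5 = 131072/16807


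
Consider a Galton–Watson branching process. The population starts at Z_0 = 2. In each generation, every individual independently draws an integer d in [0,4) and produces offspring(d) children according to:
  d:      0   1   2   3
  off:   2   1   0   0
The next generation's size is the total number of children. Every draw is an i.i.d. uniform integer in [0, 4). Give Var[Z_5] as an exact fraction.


695871/524288

Outcome values over d=0..3: [2, 1, 0, 0]
Σy = 3, Σy² = 5, M = 4
μ = 3/4 = 3/4,  σ² = 5/4 − (3/4)² = 11/16
V_0 = 0, E_0 = 2
V_1 = 11/16·E_0 + (3/4)²·V_0 = 11/8;  E_1 = 3/2
V_2 = 11/16·E_1 + (3/4)²·V_1 = 231/128;  E_2 = 9/8
V_3 = 11/16·E_2 + (3/4)²·V_2 = 3663/2048;  E_3 = 27/32
V_4 = 11/16·E_3 + (3/4)²·V_3 = 51975/32768;  E_4 = 81/128
V_5 = 11/16·E_4 + (3/4)²·V_4 = 695871/524288;  E_5 = 243/512


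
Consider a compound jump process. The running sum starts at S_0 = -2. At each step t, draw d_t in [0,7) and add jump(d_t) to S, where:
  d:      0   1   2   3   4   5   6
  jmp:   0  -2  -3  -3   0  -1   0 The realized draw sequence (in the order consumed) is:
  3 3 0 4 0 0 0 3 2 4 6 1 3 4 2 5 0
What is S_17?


t=0: S=-2, d=3, jump=-3, S_1=-5
t=1: S=-5, d=3, jump=-3, S_2=-8
t=2: S=-8, d=0, jump=0, S_3=-8
t=3: S=-8, d=4, jump=0, S_4=-8
t=4: S=-8, d=0, jump=0, S_5=-8
t=5: S=-8, d=0, jump=0, S_6=-8
t=6: S=-8, d=0, jump=0, S_7=-8
t=7: S=-8, d=3, jump=-3, S_8=-11
t=8: S=-11, d=2, jump=-3, S_9=-14
t=9: S=-14, d=4, jump=0, S_10=-14
t=10: S=-14, d=6, jump=0, S_11=-14
t=11: S=-14, d=1, jump=-2, S_12=-16
t=12: S=-16, d=3, jump=-3, S_13=-19
t=13: S=-19, d=4, jump=0, S_14=-19
t=14: S=-19, d=2, jump=-3, S_15=-22
t=15: S=-22, d=5, jump=-1, S_16=-23
t=16: S=-23, d=0, jump=0, S_17=-23

-23


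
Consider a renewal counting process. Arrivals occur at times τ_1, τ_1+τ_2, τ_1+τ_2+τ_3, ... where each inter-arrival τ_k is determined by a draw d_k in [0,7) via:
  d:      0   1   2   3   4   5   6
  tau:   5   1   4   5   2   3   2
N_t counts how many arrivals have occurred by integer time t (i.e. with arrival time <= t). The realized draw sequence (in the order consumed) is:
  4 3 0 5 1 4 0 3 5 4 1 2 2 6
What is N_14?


draw d_1=4: τ_1=2, arrival time A_1=2
draw d_2=3: τ_2=5, arrival time A_2=7
draw d_3=0: τ_3=5, arrival time A_3=12
draw d_4=5: τ_4=3, arrival time A_4=15
draw d_5=1: τ_5=1, arrival time A_5=16
draw d_6=4: τ_6=2, arrival time A_6=18
draw d_7=0: τ_7=5, arrival time A_7=23
draw d_8=3: τ_8=5, arrival time A_8=28
draw d_9=5: τ_9=3, arrival time A_9=31
draw d_10=4: τ_10=2, arrival time A_10=33
draw d_11=1: τ_11=1, arrival time A_11=34
draw d_12=2: τ_12=4, arrival time A_12=38
draw d_13=2: τ_13=4, arrival time A_13=42
draw d_14=6: τ_14=2, arrival time A_14=44
N_t over t=0..14: 0:0 1:0 2:1 3:1 4:1 5:1 6:1 7:2 8:2 9:2 10:2 11:2 12:3 13:3 14:3

3
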